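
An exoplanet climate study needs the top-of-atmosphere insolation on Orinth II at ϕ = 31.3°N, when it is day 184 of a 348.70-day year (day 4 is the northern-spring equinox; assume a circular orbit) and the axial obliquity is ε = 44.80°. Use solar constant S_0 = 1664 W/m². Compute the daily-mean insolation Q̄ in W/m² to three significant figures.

Solar longitude: L_s = 360° × (184 − 4)/348.70 = 185.833°.
sin δ = sin 44.80° × sin 185.833° = -0.07161, so δ = -4.107°.
cos h₀ = −tan(+31.3°) tan(-4.107°) = 0.0437, h₀ = 1.5271 rad.
Bracket: h₀ sin ϕ sin δ + cos ϕ cos δ sin h₀ = 1.5271×0.51952×-0.07161 + 0.85446×0.99743×0.99905 = -0.056812 + 0.851454 = 0.794642.
Q̄ = (S_0/π) × [bracket] = (1664/π) × 0.794642 = 420.9 W/m².

Q̄ ≈ 421 W/m²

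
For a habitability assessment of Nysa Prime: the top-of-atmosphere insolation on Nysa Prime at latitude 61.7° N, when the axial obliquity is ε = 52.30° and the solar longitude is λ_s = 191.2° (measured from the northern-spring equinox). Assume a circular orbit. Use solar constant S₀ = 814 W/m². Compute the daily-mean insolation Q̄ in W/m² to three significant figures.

Solar declination: sin δ = sin ε · sin λ_s = sin 52.30° × sin 191.2° = -0.15368, so δ = -8.840°.
cos H₀ = −tan(+61.7°) tan(-8.840°) = 0.2889, H₀ = 1.2778 rad.
Bracket: H₀ sin φ sin δ + cos φ cos δ sin H₀ = 1.2778×0.88048×-0.15368 + 0.47409×0.98812×0.95737 = -0.172902 + 0.448487 = 0.275585.
Q̄ = (S₀/π) × [bracket] = (814/π) × 0.275585 = 71.41 W/m².

Q̄ ≈ 71.4 W/m²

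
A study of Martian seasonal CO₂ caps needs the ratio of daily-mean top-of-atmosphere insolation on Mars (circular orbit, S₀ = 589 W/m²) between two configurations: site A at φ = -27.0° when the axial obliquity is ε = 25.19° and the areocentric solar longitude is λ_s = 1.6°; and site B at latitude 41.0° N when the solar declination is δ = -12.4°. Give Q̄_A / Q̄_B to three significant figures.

Q̄_A / Q̄_B ≈ 1.67

— Configuration A (φ=-27.0°):
sin δ = sin 25.19° × sin 1.6° = 0.01188, so δ = +0.681°.
cos H₀ = −tan(-27.0°) tan(+0.681°) = 0.0061, H₀ = 1.5647 rad.
Bracket: H₀ sin φ sin δ + cos φ cos δ sin H₀ = 1.5647×-0.45399×0.01188 + 0.89101×0.99993×0.99998 = -0.008439 + 0.890930 = 0.882491.
Q̄ = (S₀/π) × [bracket] = (589/π) × 0.882491 = 165.45 W/m².
— Configuration B (φ=+41.0°):
cos H₀ = −tan(+41.0°) tan(-12.400°) = 0.1911, H₀ = 1.3785 rad.
Bracket: H₀ sin φ sin δ + cos φ cos δ sin H₀ = 1.3785×0.65606×-0.21474 + 0.75471×0.97667×0.98157 = -0.194206 + 0.723518 = 0.529312.
Q̄ = (S₀/π) × [bracket] = (589/π) × 0.529312 = 99.238 W/m².
Ratio Q̄_A / Q̄_B = 165.45 / 99.238 = 1.667.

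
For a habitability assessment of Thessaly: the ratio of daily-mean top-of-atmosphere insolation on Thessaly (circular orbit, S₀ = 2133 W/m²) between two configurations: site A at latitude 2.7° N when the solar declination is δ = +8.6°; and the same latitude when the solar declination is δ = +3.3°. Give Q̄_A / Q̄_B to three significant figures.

Q̄_A / Q̄_B ≈ 0.997

— Configuration A (φ=+2.7°):
cos H₀ = −tan(+2.7°) tan(+8.600°) = -0.0071, H₀ = 1.5779 rad.
Bracket: H₀ sin φ sin δ + cos φ cos δ sin H₀ = 1.5779×0.04711×0.14954 + 0.99889×0.98876×0.99997 = 0.011116 + 0.987633 = 0.998749.
Q̄ = (S₀/π) × [bracket] = (2133/π) × 0.998749 = 678.11 W/m².
— Configuration B (φ=+2.7°):
cos H₀ = −tan(+2.7°) tan(+3.300°) = -0.0027, H₀ = 1.5735 rad.
Bracket: H₀ sin φ sin δ + cos φ cos δ sin H₀ = 1.5735×0.04711×0.05756 + 0.99889×0.99834×1.00000 = 0.004267 + 0.997232 = 1.001499.
Q̄ = (S₀/π) × [bracket] = (2133/π) × 1.001499 = 679.97 W/m².
Ratio Q̄_A / Q̄_B = 678.11 / 679.97 = 0.9973.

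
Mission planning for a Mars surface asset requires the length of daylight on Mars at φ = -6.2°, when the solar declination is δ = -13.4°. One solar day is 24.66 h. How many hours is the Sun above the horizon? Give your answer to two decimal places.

12.53 h

cos H₀ = −tan φ · tan δ = −tan(-6.2°) × tan(-13.400°) = -0.0259, so H₀ = 1.5967 rad = 91.48°.
Daylight = 2H₀/(2π) × 24.66 h = (1.5967/π) × 24.66 = 12.53 h.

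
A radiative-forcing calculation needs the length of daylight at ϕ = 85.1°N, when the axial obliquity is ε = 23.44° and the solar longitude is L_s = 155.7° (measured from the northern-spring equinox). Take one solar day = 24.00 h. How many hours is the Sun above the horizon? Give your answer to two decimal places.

Solar declination: sin δ = sin ε · sin L_s = sin 23.44° × sin 155.7° = 0.16370, so δ = +9.421°.
Sunrise equation: cos h₀ = −tan ϕ · tan δ = -1.9355 ≤ −1, so the Sun never sets (polar day) and h₀ = π.
Daylight = 2h₀/(2π) × 24.00 h = (3.1416/π) × 24.00 = 24.00 h.

24.00 h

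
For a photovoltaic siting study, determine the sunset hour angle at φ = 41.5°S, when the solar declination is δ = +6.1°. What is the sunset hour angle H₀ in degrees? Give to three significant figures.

H₀ = 84.6°

cos H₀ = −tan φ · tan δ = −tan(-41.5°) × tan(+6.100°) = 0.0945, so H₀ = 1.4761 rad = 84.57°.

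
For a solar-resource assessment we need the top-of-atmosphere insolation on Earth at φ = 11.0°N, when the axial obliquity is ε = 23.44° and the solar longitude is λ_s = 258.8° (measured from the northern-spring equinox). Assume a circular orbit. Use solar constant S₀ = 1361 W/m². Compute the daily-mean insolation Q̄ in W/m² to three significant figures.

Q̄ ≈ 342 W/m²

Solar declination: sin δ = sin ε · sin λ_s = sin 23.44° × sin 258.8° = -0.39021, so δ = -22.968°.
cos H₀ = −tan(+11.0°) tan(-22.968°) = 0.0824, H₀ = 1.4883 rad.
Bracket: H₀ sin φ sin δ + cos φ cos δ sin H₀ = 1.4883×0.19081×-0.39021 + 0.98163×0.92072×0.99660 = -0.110813 + 0.900733 = 0.789920.
Q̄ = (S₀/π) × [bracket] = (1361/π) × 0.789920 = 342.2 W/m².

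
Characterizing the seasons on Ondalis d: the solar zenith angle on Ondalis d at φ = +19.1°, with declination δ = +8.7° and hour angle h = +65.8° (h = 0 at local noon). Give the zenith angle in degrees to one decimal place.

cos θ_z = sin φ sin δ + cos φ cos δ cos h = 0.049495 + 0.382899 = 0.432394.
θ_z = arccos(0.432394) = 64.4°.

θ_z = 64.4°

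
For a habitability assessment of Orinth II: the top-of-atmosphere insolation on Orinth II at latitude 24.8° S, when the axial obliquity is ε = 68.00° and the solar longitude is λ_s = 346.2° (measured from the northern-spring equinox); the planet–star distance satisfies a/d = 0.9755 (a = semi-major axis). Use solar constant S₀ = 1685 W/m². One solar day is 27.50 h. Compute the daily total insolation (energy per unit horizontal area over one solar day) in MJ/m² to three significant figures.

Solar declination: sin δ = sin ε · sin λ_s = sin 68.00° × sin 346.2° = -0.22116, so δ = -12.777°.
cos H₀ = −tan(-24.8°) tan(-12.777°) = -0.1048, H₀ = 1.6758 rad.
Bracket: H₀ sin φ sin δ + cos φ cos δ sin H₀ = 1.6758×-0.41945×-0.22116 + 0.90778×0.97524×0.99449 = 0.155457 + 0.880425 = 1.035882.
Inverse-square distance factor (a/d)² = 0.9755² = 0.951600.
Q̄ = (S₀/π) × 0.951600 × [bracket] = (1685/π) × 0.951600 × 1.035882 = 528.71 W/m².
Daily total = Q̄ × 27.50 h × 3600 s/h = 528.71 × 27.50 × 3600 / 10⁶ = 52.34 MJ/m².

52.3 MJ/m²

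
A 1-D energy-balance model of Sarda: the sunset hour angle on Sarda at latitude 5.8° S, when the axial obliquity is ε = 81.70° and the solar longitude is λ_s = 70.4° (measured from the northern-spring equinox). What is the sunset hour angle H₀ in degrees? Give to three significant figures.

Solar declination: sin δ = sin ε · sin λ_s = sin 81.70° × sin 70.4° = 0.93219, so δ = +68.779°.
cos H₀ = −tan φ · tan δ = −tan(-5.8°) × tan(+68.779°) = 0.2616, so H₀ = 1.3061 rad = 74.84°.

H₀ = 74.8°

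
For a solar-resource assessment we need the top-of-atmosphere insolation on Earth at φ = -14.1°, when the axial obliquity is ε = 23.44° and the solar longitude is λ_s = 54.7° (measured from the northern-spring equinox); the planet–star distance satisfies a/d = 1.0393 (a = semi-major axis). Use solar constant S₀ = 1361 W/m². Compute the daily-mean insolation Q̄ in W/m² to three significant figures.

Solar declination: sin δ = sin ε · sin λ_s = sin 23.44° × sin 54.7° = 0.32465, so δ = +18.944°.
cos H₀ = −tan(-14.1°) tan(+18.944°) = 0.0862, H₀ = 1.4845 rad.
Bracket: H₀ sin φ sin δ + cos φ cos δ sin H₀ = 1.4845×-0.24362×0.32465 + 0.96987×0.94583×0.99628 = -0.117411 + 0.913920 = 0.796509.
Inverse-square distance factor (a/d)² = 1.0393² = 1.080144.
Q̄ = (S₀/π) × 1.080144 × [bracket] = (1361/π) × 1.080144 × 0.796509 = 372.7 W/m².

Q̄ ≈ 373 W/m²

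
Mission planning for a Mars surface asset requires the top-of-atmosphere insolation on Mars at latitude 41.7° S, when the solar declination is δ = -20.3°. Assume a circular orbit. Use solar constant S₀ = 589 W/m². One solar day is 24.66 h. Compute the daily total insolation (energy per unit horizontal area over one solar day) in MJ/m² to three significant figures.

18.3 MJ/m²

cos H₀ = −tan(-41.7°) tan(-20.300°) = -0.3296, H₀ = 1.9067 rad.
Bracket: H₀ sin φ sin δ + cos φ cos δ sin H₀ = 1.9067×-0.66523×-0.34694 + 0.74664×0.93789×0.94413 = 0.440057 + 0.661142 = 1.101199.
Q̄ = (S₀/π) × [bracket] = (589/π) × 1.101199 = 206.46 W/m².
Daily total = Q̄ × 24.66 h × 3600 s/h = 206.46 × 24.66 × 3600 / 10⁶ = 18.33 MJ/m².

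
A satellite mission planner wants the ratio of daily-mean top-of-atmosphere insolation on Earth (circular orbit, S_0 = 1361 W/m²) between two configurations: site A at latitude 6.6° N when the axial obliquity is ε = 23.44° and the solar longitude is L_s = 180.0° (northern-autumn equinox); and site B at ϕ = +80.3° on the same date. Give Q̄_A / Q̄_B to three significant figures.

Q̄_A / Q̄_B ≈ 5.90

— Configuration A (ϕ=+6.6°):
Solar declination: sin δ = sin ε · sin L_s = sin 23.44° × sin 180.0° = 0.00000, so δ = +0.000°.
cos h₀ = −tan(+6.6°) tan(+0.000°) = -0.0000, h₀ = 1.5708 rad.
Bracket: h₀ sin ϕ sin δ + cos ϕ cos δ sin h₀ = 1.5708×0.11494×0.00000 + 0.99337×1.00000×1.00000 = 0.000000 + 0.993370 = 0.993370.
Q̄ = (S_0/π) × [bracket] = (1361/π) × 0.993370 = 430.35 W/m².
— Configuration B (ϕ=+80.3°):
cos h₀ = −tan(+80.3°) tan(+0.000°) = -0.0000, h₀ = 1.5708 rad.
Bracket: h₀ sin ϕ sin δ + cos ϕ cos δ sin h₀ = 1.5708×0.98570×0.00000 + 0.16849×1.00000×1.00000 = 0.000000 + 0.168490 = 0.168490.
Q̄ = (S_0/π) × [bracket] = (1361/π) × 0.168490 = 72.993 W/m².
Ratio Q̄_A / Q̄_B = 430.35 / 72.993 = 5.896.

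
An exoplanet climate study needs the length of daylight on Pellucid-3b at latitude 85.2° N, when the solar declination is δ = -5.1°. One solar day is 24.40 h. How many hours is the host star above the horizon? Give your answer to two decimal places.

0.00 h

cos H₀ = −tan φ · tan δ = 1.0628 ≥ 1, so the host star never rises (polar night) and H₀ = 0.
Daylight = 2H₀/(2π) × 24.40 h = (0.0000/π) × 24.40 = 0.00 h.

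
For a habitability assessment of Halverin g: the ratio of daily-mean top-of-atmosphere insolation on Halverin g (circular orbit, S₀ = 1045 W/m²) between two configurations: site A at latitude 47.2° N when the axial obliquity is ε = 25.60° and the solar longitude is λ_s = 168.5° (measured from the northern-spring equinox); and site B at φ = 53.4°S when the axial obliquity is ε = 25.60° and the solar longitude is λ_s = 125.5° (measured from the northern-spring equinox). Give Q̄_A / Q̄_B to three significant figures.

— Configuration A (φ=+47.2°):
Solar declination: sin δ = sin ε · sin λ_s = sin 25.60° × sin 168.5° = 0.08614, so δ = +4.942°.
cos H₀ = −tan(+47.2°) tan(+4.942°) = -0.0934, H₀ = 1.6643 rad.
Bracket: H₀ sin φ sin δ + cos φ cos δ sin H₀ = 1.6643×0.73373×0.08614 + 0.67944×0.99628×0.99563 = 0.105190 + 0.673954 = 0.779144.
Q̄ = (S₀/π) × [bracket] = (1045/π) × 0.779144 = 259.17 W/m².
— Configuration B (φ=-53.4°):
Solar declination: sin δ = sin ε · sin λ_s = sin 25.60° × sin 125.5° = 0.35177, so δ = +20.595°.
cos H₀ = −tan(-53.4°) tan(+20.595°) = 0.5060, H₀ = 1.0403 rad.
Bracket: H₀ sin φ sin δ + cos φ cos δ sin H₀ = 1.0403×-0.80282×0.35177 + 0.59622×0.93609×0.86254 = -0.293789 + 0.481397 = 0.187608.
Q̄ = (S₀/π) × [bracket] = (1045/π) × 0.187608 = 62.405 W/m².
Ratio Q̄_A / Q̄_B = 259.17 / 62.405 = 4.153.

Q̄_A / Q̄_B ≈ 4.15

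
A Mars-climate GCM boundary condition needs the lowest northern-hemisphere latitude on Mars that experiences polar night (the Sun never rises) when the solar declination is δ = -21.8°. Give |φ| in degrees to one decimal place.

Polar night requires cos H₀ = −tan φ tan δ ≥ 1, i.e. tan φ tan δ ≤ −1.
The boundary is |tan φ| · |tan δ| = 1, so |φ| = 90° − |δ| = 90° − 21.8° = 68.2° in the northern hemisphere.

|φ| = 68.2°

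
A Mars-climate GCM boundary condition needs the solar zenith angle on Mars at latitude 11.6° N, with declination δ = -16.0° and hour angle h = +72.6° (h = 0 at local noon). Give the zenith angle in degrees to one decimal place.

θ_z = 76.9°

cos θ_z = sin φ sin δ + cos φ cos δ cos h = -0.055425 + 0.281585 = 0.226160.
θ_z = arccos(0.226160) = 76.9°.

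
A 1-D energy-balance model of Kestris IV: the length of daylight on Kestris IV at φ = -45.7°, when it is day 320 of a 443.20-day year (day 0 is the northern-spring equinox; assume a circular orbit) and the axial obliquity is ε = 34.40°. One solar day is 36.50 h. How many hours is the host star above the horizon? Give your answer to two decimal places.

27.03 h

Solar longitude: λ_s = 360° × (320 − 0)/443.20 = 259.928°.
sin δ = sin 34.40° × sin 259.928° = -0.55626, so δ = -33.798°.
cos H₀ = −tan φ · tan δ = −tan(-45.7°) × tan(-33.798°) = -0.6859, so H₀ = 2.3267 rad = 133.31°.
Daylight = 2H₀/(2π) × 36.50 h = (2.3267/π) × 36.50 = 27.03 h.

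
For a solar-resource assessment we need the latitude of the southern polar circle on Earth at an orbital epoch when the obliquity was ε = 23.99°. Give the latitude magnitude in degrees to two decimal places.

66.01°

The polar circle is the lowest latitude that experiences at least one full rotation of continuous darkness at the northern-summer solstice; it lies at |ϕ| = 90° − ε = 90° − 23.99° = 66.01°.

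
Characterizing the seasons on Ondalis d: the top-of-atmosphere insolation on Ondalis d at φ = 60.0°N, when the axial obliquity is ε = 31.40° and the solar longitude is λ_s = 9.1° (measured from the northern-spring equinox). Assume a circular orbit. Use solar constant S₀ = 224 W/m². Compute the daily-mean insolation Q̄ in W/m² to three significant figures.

Solar declination: sin δ = sin ε · sin λ_s = sin 31.40° × sin 9.1° = 0.08240, so δ = +4.727°.
cos H₀ = −tan(+60.0°) tan(+4.727°) = -0.1432, H₀ = 1.7145 rad.
Bracket: H₀ sin φ sin δ + cos φ cos δ sin H₀ = 1.7145×0.86603×0.08240 + 0.50000×0.99660×0.98969 = 0.122348 + 0.493163 = 0.615511.
Q̄ = (S₀/π) × [bracket] = (224/π) × 0.615511 = 43.89 W/m².

Q̄ ≈ 43.9 W/m²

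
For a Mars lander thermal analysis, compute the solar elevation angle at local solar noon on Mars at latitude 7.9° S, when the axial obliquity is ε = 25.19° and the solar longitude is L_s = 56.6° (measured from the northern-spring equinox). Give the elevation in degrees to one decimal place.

61.3°

Solar declination: sin δ = sin ε · sin L_s = sin 25.19° × sin 56.6° = 0.35533, so δ = +20.814°.
At local noon the hour angle is zero, so the zenith angle equals |ϕ − δ| = |-7.9° − (+20.814°)| = 28.714°.
Elevation = 90° − 28.714° = 61.3°.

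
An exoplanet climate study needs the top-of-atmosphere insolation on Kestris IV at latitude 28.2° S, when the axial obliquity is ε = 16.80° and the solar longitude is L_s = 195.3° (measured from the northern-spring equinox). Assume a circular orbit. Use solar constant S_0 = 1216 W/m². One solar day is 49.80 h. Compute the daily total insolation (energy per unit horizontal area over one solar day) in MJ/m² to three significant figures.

65.0 MJ/m²

Solar declination: sin δ = sin ε · sin L_s = sin 16.80° × sin 195.3° = -0.07627, so δ = -4.374°.
cos h₀ = −tan(-28.2°) tan(-4.374°) = -0.0410, h₀ = 1.6118 rad.
Bracket: h₀ sin ϕ sin δ + cos ϕ cos δ sin h₀ = 1.6118×-0.47255×-0.07627 + 0.88130×0.99709×0.99916 = 0.058092 + 0.877997 = 0.936089.
Q̄ = (S_0/π) × [bracket] = (1216/π) × 0.936089 = 362.33 W/m².
Daily total = Q̄ × 49.80 h × 3600 s/h = 362.33 × 49.80 × 3600 / 10⁶ = 64.96 MJ/m².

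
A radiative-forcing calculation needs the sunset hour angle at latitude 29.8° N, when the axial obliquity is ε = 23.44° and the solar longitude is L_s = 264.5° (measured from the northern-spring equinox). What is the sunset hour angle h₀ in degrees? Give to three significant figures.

h₀ = 75.7°

Solar declination: sin δ = sin ε · sin L_s = sin 23.44° × sin 264.5° = -0.39596, so δ = -23.326°.
cos h₀ = −tan ϕ · tan δ = −tan(+29.8°) × tan(-23.326°) = 0.2470, so h₀ = 1.3213 rad = 75.70°.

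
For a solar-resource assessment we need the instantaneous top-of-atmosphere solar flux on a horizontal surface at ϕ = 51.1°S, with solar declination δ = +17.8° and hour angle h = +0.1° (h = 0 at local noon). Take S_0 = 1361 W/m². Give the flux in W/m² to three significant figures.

cos θ_z = sin ϕ sin δ + cos ϕ cos δ cos h = -0.237905 + 0.597901 = 0.359996.
Flux = S_0 · cos θ_z = 1361 × 0.359996 = 490.0 W/m².

490 W/m²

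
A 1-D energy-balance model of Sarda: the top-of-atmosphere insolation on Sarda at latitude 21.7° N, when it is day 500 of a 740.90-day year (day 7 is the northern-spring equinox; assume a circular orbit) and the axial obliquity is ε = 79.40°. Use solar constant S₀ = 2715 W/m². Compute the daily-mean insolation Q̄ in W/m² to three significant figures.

Q̄ ≈ 90.4 W/m²

Solar longitude: λ_s = 360° × (500 − 7)/740.90 = 239.546°.
sin δ = sin 79.40° × sin 239.546° = -0.84733, so δ = -57.922°.
cos H₀ = −tan(+21.7°) tan(-57.922°) = 0.6349, H₀ = 0.8829 rad.
Bracket: H₀ sin φ sin δ + cos φ cos δ sin H₀ = 0.8829×0.36975×-0.84733 + 0.92913×0.53107×0.77256 = -0.276613 + 0.381207 = 0.104594.
Q̄ = (S₀/π) × [bracket] = (2715/π) × 0.104594 = 90.39 W/m².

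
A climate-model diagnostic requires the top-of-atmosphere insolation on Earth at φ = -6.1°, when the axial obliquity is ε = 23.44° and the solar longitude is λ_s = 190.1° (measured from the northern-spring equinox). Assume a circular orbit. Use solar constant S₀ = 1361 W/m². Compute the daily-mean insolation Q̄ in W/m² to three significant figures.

Q̄ ≈ 435 W/m²

Solar declination: sin δ = sin ε · sin λ_s = sin 23.44° × sin 190.1° = -0.06976, so δ = -4.000°.
cos H₀ = −tan(-6.1°) tan(-4.000°) = -0.0075, H₀ = 1.5783 rad.
Bracket: H₀ sin φ sin δ + cos φ cos δ sin H₀ = 1.5783×-0.10626×-0.06976 + 0.99434×0.99756×0.99997 = 0.011699 + 0.991884 = 1.003583.
Q̄ = (S₀/π) × [bracket] = (1361/π) × 1.003583 = 434.8 W/m².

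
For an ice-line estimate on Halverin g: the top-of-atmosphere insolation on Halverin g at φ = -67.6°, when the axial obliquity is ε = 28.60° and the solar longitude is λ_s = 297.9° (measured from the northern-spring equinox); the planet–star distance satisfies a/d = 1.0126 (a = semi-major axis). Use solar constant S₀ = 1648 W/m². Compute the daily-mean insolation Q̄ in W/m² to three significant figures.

Solar declination: sin δ = sin ε · sin λ_s = sin 28.60° × sin 297.9° = -0.42305, so δ = -25.027°.
cos H₀ = −tan(-67.6°) tan(-25.027°) = -1.1328 ≤ −1 ⇒ polar day, H₀ = π.
Bracket: H₀ sin φ sin δ + cos φ cos δ sin H₀ = 3.1416×-0.92455×-0.42305 + 0.38107×0.90611×0.00000 = 1.228777 + 0.000000 = 1.228777.
Inverse-square distance factor (a/d)² = 1.0126² = 1.025359.
Q̄ = (S₀/π) × 1.025359 × [bracket] = (1648/π) × 1.025359 × 1.228777 = 660.9 W/m².

Q̄ ≈ 661 W/m²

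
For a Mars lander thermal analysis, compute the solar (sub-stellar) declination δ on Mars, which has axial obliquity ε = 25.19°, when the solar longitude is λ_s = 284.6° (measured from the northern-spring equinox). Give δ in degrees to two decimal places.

δ = -24.32°

sin δ = sin ε · sin λ_s = sin 25.19° × sin 284.6° = -0.411878.
δ = arcsin(-0.411878) = -24.32°.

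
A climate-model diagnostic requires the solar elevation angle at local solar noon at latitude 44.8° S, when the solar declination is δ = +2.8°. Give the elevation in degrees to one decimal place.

At local noon the hour angle is zero, so the zenith angle equals |φ − δ| = |-44.8° − (+2.800°)| = 47.600°.
Elevation = 90° − 47.600° = 42.4°.

42.4°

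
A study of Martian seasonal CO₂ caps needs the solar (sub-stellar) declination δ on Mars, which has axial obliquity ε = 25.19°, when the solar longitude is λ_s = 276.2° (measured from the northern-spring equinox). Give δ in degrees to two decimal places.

sin δ = sin ε · sin λ_s = sin 25.19° × sin 276.2° = -0.423132.
δ = arcsin(-0.423132) = -25.03°.

δ = -25.03°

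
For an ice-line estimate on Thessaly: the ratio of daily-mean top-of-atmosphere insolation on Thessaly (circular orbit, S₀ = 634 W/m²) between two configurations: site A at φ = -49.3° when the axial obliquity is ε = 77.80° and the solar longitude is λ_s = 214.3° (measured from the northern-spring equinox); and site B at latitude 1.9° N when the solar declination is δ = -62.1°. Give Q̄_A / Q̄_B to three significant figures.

— Configuration A (φ=-49.3°):
Solar declination: sin δ = sin ε · sin λ_s = sin 77.80° × sin 214.3° = -0.55080, so δ = -33.422°.
cos H₀ = −tan(-49.3°) tan(-33.422°) = -0.7672, H₀ = 2.4453 rad.
Bracket: H₀ sin φ sin δ + cos φ cos δ sin H₀ = 2.4453×-0.75813×-0.55080 + 0.65210×0.83464×0.64137 = 1.021103 + 0.349078 = 1.370181.
Q̄ = (S₀/π) × [bracket] = (634/π) × 1.370181 = 276.51 W/m².
— Configuration B (φ=+1.9°):
cos H₀ = −tan(+1.9°) tan(-62.100°) = 0.0627, H₀ = 1.5081 rad.
Bracket: H₀ sin φ sin δ + cos φ cos δ sin H₀ = 1.5081×0.03316×-0.88377 + 0.99945×0.46793×0.99804 = -0.044196 + 0.466756 = 0.422560.
Q̄ = (S₀/π) × [bracket] = (634/π) × 0.422560 = 85.276 W/m².
Ratio Q̄_A / Q̄_B = 276.51 / 85.276 = 3.243.

Q̄_A / Q̄_B ≈ 3.24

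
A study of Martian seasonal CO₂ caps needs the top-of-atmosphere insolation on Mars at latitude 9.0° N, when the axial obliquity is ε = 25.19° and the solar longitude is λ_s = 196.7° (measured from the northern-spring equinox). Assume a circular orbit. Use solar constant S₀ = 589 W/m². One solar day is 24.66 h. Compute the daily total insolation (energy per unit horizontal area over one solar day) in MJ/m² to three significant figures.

15.8 MJ/m²

Solar declination: sin δ = sin ε · sin λ_s = sin 25.19° × sin 196.7° = -0.12231, so δ = -7.025°.
cos H₀ = −tan(+9.0°) tan(-7.025°) = 0.0195, H₀ = 1.5513 rad.
Bracket: H₀ sin φ sin δ + cos φ cos δ sin H₀ = 1.5513×0.15643×-0.12231 + 0.98769×0.99249×0.99981 = -0.029681 + 0.980086 = 0.950405.
Q̄ = (S₀/π) × [bracket] = (589/π) × 0.950405 = 178.19 W/m².
Daily total = Q̄ × 24.66 h × 3600 s/h = 178.19 × 24.66 × 3600 / 10⁶ = 15.82 MJ/m².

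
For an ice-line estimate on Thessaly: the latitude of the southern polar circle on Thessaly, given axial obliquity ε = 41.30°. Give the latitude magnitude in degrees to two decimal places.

The polar circle is the lowest latitude that experiences at least one full rotation of continuous darkness at the northern-summer solstice; it lies at |φ| = 90° − ε = 90° − 41.30° = 48.70°.

48.70°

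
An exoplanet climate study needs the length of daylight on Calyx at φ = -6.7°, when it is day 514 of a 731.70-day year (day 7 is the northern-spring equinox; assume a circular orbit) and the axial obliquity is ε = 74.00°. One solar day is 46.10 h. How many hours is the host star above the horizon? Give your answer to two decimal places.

Solar longitude: λ_s = 360° × (514 − 7)/731.70 = 249.446°.
sin δ = sin 74.00° × sin 249.446° = -0.90007, so δ = -64.168°.
cos H₀ = −tan φ · tan δ = −tan(-6.7°) × tan(-64.168°) = -0.2427, so H₀ = 1.8159 rad = 104.04°.
Daylight = 2H₀/(2π) × 46.10 h = (1.8159/π) × 46.10 = 26.65 h.

26.65 h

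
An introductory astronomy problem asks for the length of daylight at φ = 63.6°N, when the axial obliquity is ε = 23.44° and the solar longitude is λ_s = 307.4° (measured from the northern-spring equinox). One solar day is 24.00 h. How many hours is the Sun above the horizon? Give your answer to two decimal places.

6.38 h

Solar declination: sin δ = sin ε · sin λ_s = sin 23.44° × sin 307.4° = -0.31601, so δ = -18.422°.
cos H₀ = −tan φ · tan δ = −tan(+63.6°) × tan(-18.422°) = 0.6710, so H₀ = 0.8353 rad = 47.86°.
Daylight = 2H₀/(2π) × 24.00 h = (0.8353/π) × 24.00 = 6.38 h.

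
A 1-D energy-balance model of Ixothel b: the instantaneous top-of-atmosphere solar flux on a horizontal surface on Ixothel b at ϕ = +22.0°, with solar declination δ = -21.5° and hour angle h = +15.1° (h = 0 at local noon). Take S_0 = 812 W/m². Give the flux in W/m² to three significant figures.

565 W/m²

cos θ_z = sin ϕ sin δ + cos ϕ cos δ cos h = -0.137294 + 0.832882 = 0.695588.
Flux = S_0 · cos θ_z = 812 × 0.695588 = 564.8 W/m².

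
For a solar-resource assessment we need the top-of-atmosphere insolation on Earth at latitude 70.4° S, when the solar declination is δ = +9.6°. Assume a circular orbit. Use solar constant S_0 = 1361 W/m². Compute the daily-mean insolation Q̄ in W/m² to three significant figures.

Q̄ ≈ 52.9 W/m²

cos h₀ = −tan(-70.4°) tan(+9.600°) = 0.4750, h₀ = 1.0758 rad.
Bracket: h₀ sin ϕ sin δ + cos ϕ cos δ sin h₀ = 1.0758×-0.94206×0.16677 + 0.33545×0.98600×0.87999 = -0.169016 + 0.291060 = 0.122044.
Q̄ = (S_0/π) × [bracket] = (1361/π) × 0.122044 = 52.87 W/m².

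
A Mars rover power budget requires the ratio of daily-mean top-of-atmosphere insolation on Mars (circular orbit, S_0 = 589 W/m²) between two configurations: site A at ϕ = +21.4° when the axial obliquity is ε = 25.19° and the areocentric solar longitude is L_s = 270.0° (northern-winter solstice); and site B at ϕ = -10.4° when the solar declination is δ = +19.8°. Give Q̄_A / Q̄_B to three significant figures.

— Configuration A (ϕ=+21.4°):
sin δ = sin 25.19° × sin 270.0° = -0.42562, so δ = -25.190°.
cos h₀ = −tan(+21.4°) tan(-25.190°) = 0.1843, h₀ = 1.3854 rad.
Bracket: h₀ sin ϕ sin δ + cos ϕ cos δ sin h₀ = 1.3854×0.36488×-0.42562 + 0.93106×0.90490×0.98286 = -0.215153 + 0.828075 = 0.612922.
Q̄ = (S_0/π) × [bracket] = (589/π) × 0.612922 = 114.91 W/m².
— Configuration B (ϕ=-10.4°):
cos h₀ = −tan(-10.4°) tan(+19.800°) = 0.0661, h₀ = 1.5047 rad.
Bracket: h₀ sin ϕ sin δ + cos ϕ cos δ sin h₀ = 1.5047×-0.18052×0.33874 + 0.98357×0.94088×0.99781 = -0.092011 + 0.923395 = 0.831384.
Q̄ = (S_0/π) × [bracket] = (589/π) × 0.831384 = 155.87 W/m².
Ratio Q̄_A / Q̄_B = 114.91 / 155.87 = 0.7372.

Q̄_A / Q̄_B ≈ 0.737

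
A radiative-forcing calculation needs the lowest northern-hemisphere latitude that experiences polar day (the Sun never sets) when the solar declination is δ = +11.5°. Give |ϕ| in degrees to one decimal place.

|ϕ| = 78.5°

Polar day requires cos h₀ = −tan ϕ tan δ ≤ −1, i.e. tan ϕ tan δ ≥ 1.
The boundary is |tan ϕ| · |tan δ| = 1, so |ϕ| = 90° − |δ| = 90° − 11.5° = 78.5° in the northern hemisphere.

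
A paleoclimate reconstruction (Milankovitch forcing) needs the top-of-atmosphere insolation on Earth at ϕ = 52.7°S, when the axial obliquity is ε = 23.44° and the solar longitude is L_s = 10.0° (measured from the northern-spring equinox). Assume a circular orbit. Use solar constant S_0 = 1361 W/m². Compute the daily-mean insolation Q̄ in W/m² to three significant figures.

Q̄ ≈ 226 W/m²

Solar declination: sin δ = sin ε · sin L_s = sin 23.44° × sin 10.0° = 0.06908, so δ = +3.961°.
cos h₀ = −tan(-52.7°) tan(+3.961°) = 0.0909, h₀ = 1.4798 rad.
Bracket: h₀ sin ϕ sin δ + cos ϕ cos δ sin h₀ = 1.4798×-0.79547×0.06908 + 0.60599×0.99761×0.99586 = -0.081317 + 0.602039 = 0.520722.
Q̄ = (S_0/π) × [bracket] = (1361/π) × 0.520722 = 225.6 W/m².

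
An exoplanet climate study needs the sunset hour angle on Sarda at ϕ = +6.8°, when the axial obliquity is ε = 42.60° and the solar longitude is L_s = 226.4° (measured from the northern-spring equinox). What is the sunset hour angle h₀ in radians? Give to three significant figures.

h₀ = 1.50 rad

Solar declination: sin δ = sin ε · sin L_s = sin 42.60° × sin 226.4° = -0.49017, so δ = -29.352°.
cos h₀ = −tan ϕ · tan δ = −tan(+6.8°) × tan(-29.352°) = 0.0671, so h₀ = 1.5037 rad = 86.15°.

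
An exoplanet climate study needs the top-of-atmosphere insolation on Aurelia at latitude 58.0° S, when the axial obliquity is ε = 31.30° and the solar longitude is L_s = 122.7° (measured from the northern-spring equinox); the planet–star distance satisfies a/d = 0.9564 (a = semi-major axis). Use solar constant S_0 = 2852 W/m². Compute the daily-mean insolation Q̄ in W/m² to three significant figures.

Q̄ ≈ 39.5 W/m²

Solar declination: sin δ = sin ε · sin L_s = sin 31.30° × sin 122.7° = 0.43718, so δ = +25.924°.
cos h₀ = −tan(-58.0°) tan(+25.924°) = 0.7779, h₀ = 0.6795 rad.
Bracket: h₀ sin ϕ sin δ + cos ϕ cos δ sin h₀ = 0.6795×-0.84805×0.43718 + 0.52992×0.89937×0.62837 = -0.251925 + 0.299477 = 0.047552.
Inverse-square distance factor (a/d)² = 0.9564² = 0.914701.
Q̄ = (S_0/π) × 0.914701 × [bracket] = (2852/π) × 0.914701 × 0.047552 = 39.49 W/m².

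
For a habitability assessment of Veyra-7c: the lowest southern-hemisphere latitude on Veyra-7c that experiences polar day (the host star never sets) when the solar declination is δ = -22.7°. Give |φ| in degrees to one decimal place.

Polar day requires cos H₀ = −tan φ tan δ ≤ −1, i.e. tan φ tan δ ≥ 1.
The boundary is |tan φ| · |tan δ| = 1, so |φ| = 90° − |δ| = 90° − 22.7° = 67.3° in the southern hemisphere.

|φ| = 67.3°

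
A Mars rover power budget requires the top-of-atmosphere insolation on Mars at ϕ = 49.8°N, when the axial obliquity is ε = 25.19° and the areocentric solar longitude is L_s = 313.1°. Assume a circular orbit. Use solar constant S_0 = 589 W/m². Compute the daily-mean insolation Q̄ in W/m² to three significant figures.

Q̄ ≈ 53.8 W/m²

sin δ = sin 25.19° × sin 313.1° = -0.31077, so δ = -18.106°.
cos h₀ = −tan(+49.8°) tan(-18.106°) = 0.3869, h₀ = 1.1735 rad.
Bracket: h₀ sin ϕ sin δ + cos ϕ cos δ sin h₀ = 1.1735×0.76380×-0.31077 + 0.64546×0.95048×0.92212 = -0.278549 + 0.565718 = 0.287169.
Q̄ = (S_0/π) × [bracket] = (589/π) × 0.287169 = 53.84 W/m².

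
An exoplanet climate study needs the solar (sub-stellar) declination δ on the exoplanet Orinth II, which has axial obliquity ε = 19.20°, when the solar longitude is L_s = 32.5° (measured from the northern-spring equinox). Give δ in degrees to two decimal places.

sin δ = sin ε · sin L_s = sin 19.20° × sin 32.5° = 0.176700.
δ = arcsin(0.176700) = +10.18°.

δ = +10.18°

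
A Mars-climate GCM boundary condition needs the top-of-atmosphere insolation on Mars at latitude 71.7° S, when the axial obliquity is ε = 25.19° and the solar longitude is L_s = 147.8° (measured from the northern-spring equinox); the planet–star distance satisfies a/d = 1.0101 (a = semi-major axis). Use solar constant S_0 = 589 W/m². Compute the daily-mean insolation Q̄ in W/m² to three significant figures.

Solar declination: sin δ = sin ε · sin L_s = sin 25.19° × sin 147.8° = 0.22680, so δ = +13.109°.
cos h₀ = −tan(-71.7°) tan(+13.109°) = 0.7041, h₀ = 0.7896 rad.
Bracket: h₀ sin ϕ sin δ + cos ϕ cos δ sin h₀ = 0.7896×-0.94943×0.22680 + 0.31399×0.97394×0.71006 = -0.170025 + 0.217142 = 0.047117.
Inverse-square distance factor (a/d)² = 1.0101² = 1.020302.
Q̄ = (S_0/π) × 1.020302 × [bracket] = (589/π) × 1.020302 × 0.047117 = 9.013 W/m².

Q̄ ≈ 9.01 W/m²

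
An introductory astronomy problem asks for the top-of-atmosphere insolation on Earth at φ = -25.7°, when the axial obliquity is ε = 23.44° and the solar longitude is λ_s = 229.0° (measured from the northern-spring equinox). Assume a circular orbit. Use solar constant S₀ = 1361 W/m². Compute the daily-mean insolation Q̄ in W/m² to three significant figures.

Solar declination: sin δ = sin ε · sin λ_s = sin 23.44° × sin 229.0° = -0.30021, so δ = -17.471°.
cos H₀ = −tan(-25.7°) tan(-17.471°) = -0.1515, H₀ = 1.7229 rad.
Bracket: H₀ sin φ sin δ + cos φ cos δ sin H₀ = 1.7229×-0.43366×-0.30021 + 0.90108×0.95387×0.98846 = 0.224303 + 0.849594 = 1.073897.
Q̄ = (S₀/π) × [bracket] = (1361/π) × 1.073897 = 465.2 W/m².

Q̄ ≈ 465 W/m²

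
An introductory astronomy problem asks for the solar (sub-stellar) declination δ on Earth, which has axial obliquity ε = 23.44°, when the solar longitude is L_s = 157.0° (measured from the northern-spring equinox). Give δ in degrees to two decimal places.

sin δ = sin ε · sin L_s = sin 23.44° × sin 157.0° = 0.155428.
δ = arcsin(0.155428) = +8.94°.

δ = +8.94°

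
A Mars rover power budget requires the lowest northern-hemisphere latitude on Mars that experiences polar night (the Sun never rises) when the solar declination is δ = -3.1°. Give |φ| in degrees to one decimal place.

|φ| = 86.9°

Polar night requires cos H₀ = −tan φ tan δ ≥ 1, i.e. tan φ tan δ ≤ −1.
The boundary is |tan φ| · |tan δ| = 1, so |φ| = 90° − |δ| = 90° − 3.1° = 86.9° in the northern hemisphere.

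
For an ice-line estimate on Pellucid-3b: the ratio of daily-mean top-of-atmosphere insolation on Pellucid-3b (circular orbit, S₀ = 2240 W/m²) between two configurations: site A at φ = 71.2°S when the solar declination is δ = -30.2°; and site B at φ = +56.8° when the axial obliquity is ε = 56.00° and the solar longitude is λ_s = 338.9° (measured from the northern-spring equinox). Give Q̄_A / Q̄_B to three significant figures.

Q̄_A / Q̄_B ≈ 7.82

— Configuration A (φ=-71.2°):
cos H₀ = −tan(-71.2°) tan(-30.200°) = -1.7097 ≤ −1 ⇒ polar day, H₀ = π.
Bracket: H₀ sin φ sin δ + cos φ cos δ sin H₀ = 3.1416×-0.94665×-0.50302 + 0.32227×0.86427×0.00000 = 1.495979 + 0.000000 = 1.495979.
Q̄ = (S₀/π) × [bracket] = (2240/π) × 1.495979 = 1066.7 W/m².
— Configuration B (φ=+56.8°):
Solar declination: sin δ = sin ε · sin λ_s = sin 56.00° × sin 338.9° = -0.29845, so δ = -17.365°.
cos H₀ = −tan(+56.8°) tan(-17.365°) = 0.4779, H₀ = 1.0726 rad.
Bracket: H₀ sin φ sin δ + cos φ cos δ sin H₀ = 1.0726×0.83676×-0.29845 + 0.54756×0.95442×0.87844 = -0.267861 + 0.459075 = 0.191214.
Q̄ = (S₀/π) × [bracket] = (2240/π) × 0.191214 = 136.34 W/m².
Ratio Q̄_A / Q̄_B = 1066.7 / 136.34 = 7.824.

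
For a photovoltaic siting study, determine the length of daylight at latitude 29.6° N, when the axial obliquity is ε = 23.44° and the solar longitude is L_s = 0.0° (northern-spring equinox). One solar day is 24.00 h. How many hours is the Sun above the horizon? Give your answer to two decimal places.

Solar declination: sin δ = sin ε · sin L_s = sin 23.44° × sin 0.0° = 0.00000, so δ = +0.000°.
cos h₀ = −tan ϕ · tan δ = −tan(+29.6°) × tan(+0.000°) = -0.0000, so h₀ = 1.5708 rad = 90.00°.
Daylight = 2h₀/(2π) × 24.00 h = (1.5708/π) × 24.00 = 12.00 h.

12.00 h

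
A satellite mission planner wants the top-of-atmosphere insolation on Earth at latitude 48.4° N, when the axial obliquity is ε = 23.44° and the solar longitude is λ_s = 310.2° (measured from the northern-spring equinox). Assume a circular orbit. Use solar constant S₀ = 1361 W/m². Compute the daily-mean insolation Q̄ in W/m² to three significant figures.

Q̄ ≈ 137 W/m²

Solar declination: sin δ = sin ε · sin λ_s = sin 23.44° × sin 310.2° = -0.30383, so δ = -17.688°.
cos H₀ = −tan(+48.4°) tan(-17.688°) = 0.3592, H₀ = 1.2034 rad.
Bracket: H₀ sin φ sin δ + cos φ cos δ sin H₀ = 1.2034×0.74780×-0.30383 + 0.66393×0.95273×0.93326 = -0.273417 + 0.590330 = 0.316913.
Q̄ = (S₀/π) × [bracket] = (1361/π) × 0.316913 = 137.3 W/m².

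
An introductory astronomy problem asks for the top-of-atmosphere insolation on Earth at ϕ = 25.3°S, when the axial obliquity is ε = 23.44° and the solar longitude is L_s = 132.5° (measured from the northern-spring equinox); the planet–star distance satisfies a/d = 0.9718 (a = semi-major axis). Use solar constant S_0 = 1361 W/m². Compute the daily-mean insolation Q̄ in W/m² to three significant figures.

Solar declination: sin δ = sin ε · sin L_s = sin 23.44° × sin 132.5° = 0.29328, so δ = +17.054°.
cos h₀ = −tan(-25.3°) tan(+17.054°) = 0.1450, h₀ = 1.4253 rad.
Bracket: h₀ sin ϕ sin δ + cos ϕ cos δ sin h₀ = 1.4253×-0.42736×0.29328 + 0.90408×0.95603×0.98943 = -0.178642 + 0.855192 = 0.676550.
Inverse-square distance factor (a/d)² = 0.9718² = 0.944395.
Q̄ = (S_0/π) × 0.944395 × [bracket] = (1361/π) × 0.944395 × 0.676550 = 276.8 W/m².

Q̄ ≈ 277 W/m²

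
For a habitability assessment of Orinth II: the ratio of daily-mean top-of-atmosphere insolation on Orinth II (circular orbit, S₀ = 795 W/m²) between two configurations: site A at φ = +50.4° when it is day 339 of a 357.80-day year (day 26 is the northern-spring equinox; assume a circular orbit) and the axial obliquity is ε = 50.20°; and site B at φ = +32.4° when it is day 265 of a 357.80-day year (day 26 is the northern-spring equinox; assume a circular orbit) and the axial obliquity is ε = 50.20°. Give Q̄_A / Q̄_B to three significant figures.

— Configuration A (φ=+50.4°):
Solar longitude: λ_s = 360° × (339 − 26)/357.80 = 314.925°.
sin δ = sin 50.20° × sin 314.925° = -0.54397, so δ = -32.955°.
cos H₀ = −tan(+50.4°) tan(-32.955°) = 0.7836, H₀ = 0.6703 rad.
Bracket: H₀ sin φ sin δ + cos φ cos δ sin H₀ = 0.6703×0.77051×-0.54397 + 0.63742×0.83910×0.62122 = -0.280946 + 0.332265 = 0.051319.
Q̄ = (S₀/π) × [bracket] = (795/π) × 0.051319 = 12.987 W/m².
— Configuration B (φ=+32.4°):
Solar longitude: λ_s = 360° × (265 − 26)/357.80 = 240.470°.
sin δ = sin 50.20° × sin 240.470° = -0.66848, so δ = -41.950°.
cos H₀ = −tan(+32.4°) tan(-41.950°) = 0.5704, H₀ = 0.9638 rad.
Bracket: H₀ sin φ sin δ + cos φ cos δ sin H₀ = 0.9638×0.53583×-0.66848 + 0.84433×0.74373×0.82136 = -0.345225 + 0.515776 = 0.170551.
Q̄ = (S₀/π) × [bracket] = (795/π) × 0.170551 = 43.159 W/m².
Ratio Q̄_A / Q̄_B = 12.987 / 43.159 = 0.3009.

Q̄_A / Q̄_B ≈ 0.301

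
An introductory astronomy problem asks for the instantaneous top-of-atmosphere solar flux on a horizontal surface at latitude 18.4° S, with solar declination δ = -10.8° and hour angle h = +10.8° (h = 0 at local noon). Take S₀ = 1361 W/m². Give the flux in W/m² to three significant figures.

cos θ_z = sin φ sin δ + cos φ cos δ cos h = 0.059147 + 0.915559 = 0.974706.
Flux = S₀ · cos θ_z = 1361 × 0.974706 = 1327 W/m².

1.33e+03 W/m²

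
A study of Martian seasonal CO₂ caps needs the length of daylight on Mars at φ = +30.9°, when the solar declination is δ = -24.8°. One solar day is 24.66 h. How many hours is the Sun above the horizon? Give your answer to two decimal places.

10.13 h

cos H₀ = −tan φ · tan δ = −tan(+30.9°) × tan(-24.800°) = 0.2765, so H₀ = 1.2906 rad = 73.95°.
Daylight = 2H₀/(2π) × 24.66 h = (1.2906/π) × 24.66 = 10.13 h.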